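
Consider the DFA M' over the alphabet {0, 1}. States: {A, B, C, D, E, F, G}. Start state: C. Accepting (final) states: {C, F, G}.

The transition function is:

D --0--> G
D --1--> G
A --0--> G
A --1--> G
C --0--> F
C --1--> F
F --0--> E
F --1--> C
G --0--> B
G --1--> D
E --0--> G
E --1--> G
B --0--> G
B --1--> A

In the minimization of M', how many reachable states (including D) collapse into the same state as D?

All states are reachable from the start state.
Initial partition by acceptance: {C,F,G} | {A,B,D,E}.
Refine {C,F,G} on symbol 0: members go to different blocks, giving {F,G} and {C}.
On input 1, block {F,G} splits into {F} and {G}.
Refine {A,B,D,E} on symbol 1: members go to different blocks, giving {A,D,E} and {B}.
The partition is now stable with 5 blocks: {F} | {A,D,E} | {C} | {G} | {B}.
State D belongs to the block {A,D,E}, which has 3 states.

3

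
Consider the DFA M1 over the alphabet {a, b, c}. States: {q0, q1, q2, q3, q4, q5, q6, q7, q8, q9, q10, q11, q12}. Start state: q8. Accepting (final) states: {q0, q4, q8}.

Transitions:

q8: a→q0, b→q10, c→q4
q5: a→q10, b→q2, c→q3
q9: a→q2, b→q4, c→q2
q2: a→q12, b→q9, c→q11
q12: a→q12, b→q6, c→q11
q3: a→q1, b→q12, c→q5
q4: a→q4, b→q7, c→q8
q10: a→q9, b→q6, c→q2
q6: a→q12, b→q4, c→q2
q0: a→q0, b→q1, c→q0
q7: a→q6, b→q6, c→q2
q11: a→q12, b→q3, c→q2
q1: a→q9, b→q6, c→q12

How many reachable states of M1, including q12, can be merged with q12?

Initial partition by acceptance: {q0,q4,q8} | {q1,q2,q3,q5,q6,q7,q9,q10,q11,q12}.
On input b, block {q1,q2,q3,q5,q6,q7,q9,q10,q11,q12} splits into {q1,q2,q3,q5,q7,q10,q11,q12} and {q6,q9}.
Refine {q1,q2,q3,q5,q7,q10,q11,q12} on symbol a: members go to different blocks, giving {q2,q3,q5,q11,q12} and {q1,q7,q10}.
Split {q2,q3,q5,q11,q12} by δ(·,a) → {q2,q11,q12} and {q3,q5}.
On input b, block {q2,q11,q12} splits into {q2,q12} and {q11}.
The partition is now stable with 6 blocks: {q0,q4,q8} | {q2,q12} | {q6,q9} | {q1,q7,q10} | {q3,q5} | {q11}.
The equivalence class containing q12 is {q2,q12}, of size 2.

2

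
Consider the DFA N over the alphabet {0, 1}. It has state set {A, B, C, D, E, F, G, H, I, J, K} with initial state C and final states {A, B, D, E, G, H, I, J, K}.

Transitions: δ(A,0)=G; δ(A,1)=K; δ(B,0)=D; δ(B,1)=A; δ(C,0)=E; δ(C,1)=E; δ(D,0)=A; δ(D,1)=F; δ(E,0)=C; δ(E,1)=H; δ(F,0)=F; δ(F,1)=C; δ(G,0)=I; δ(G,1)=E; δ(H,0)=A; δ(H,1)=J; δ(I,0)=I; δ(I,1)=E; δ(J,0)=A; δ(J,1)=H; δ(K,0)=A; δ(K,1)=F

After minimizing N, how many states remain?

States {B,D} cannot be reached from the start state, so discard them.
P0 = {A,E,G,H,I,J,K} | {C,F}.
Refine {A,E,G,H,I,J,K} on symbol 0: members go to different blocks, giving {A,G,H,I,J,K} and {E}.
Refine {A,G,H,I,J,K} on symbol 1: members go to different blocks, giving {A,H,J} and {G,I} and {K}.
Split {A,H,J} by δ(·,0) → {H,J} and {A}.
Refine {C,F} on symbol 0: members go to different blocks, giving {C} and {F}.
No further refinement is possible. Final partition (7 blocks): {H,J} | {C} | {E} | {G,I} | {K} | {A} | {F}.

7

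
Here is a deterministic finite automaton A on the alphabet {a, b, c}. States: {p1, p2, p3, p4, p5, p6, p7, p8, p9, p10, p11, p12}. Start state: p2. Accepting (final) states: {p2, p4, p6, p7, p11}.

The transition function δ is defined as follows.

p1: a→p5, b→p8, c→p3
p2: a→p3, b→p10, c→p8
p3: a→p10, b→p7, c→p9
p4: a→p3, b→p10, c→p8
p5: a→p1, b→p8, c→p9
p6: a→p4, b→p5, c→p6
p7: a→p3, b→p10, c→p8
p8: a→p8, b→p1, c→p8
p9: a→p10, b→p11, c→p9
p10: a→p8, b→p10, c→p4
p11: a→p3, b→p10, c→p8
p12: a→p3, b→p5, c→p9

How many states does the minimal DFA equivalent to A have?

5

States {p6,p12} cannot be reached from the start state, so discard them.
Start with accepting vs non-accepting: {p2,p4,p7,p11} | {p1,p3,p5,p8,p9,p10}.
Refine {p1,p3,p5,p8,p9,p10} on symbol b: members go to different blocks, giving {p1,p5,p8,p10} and {p3,p9}.
On input c, block {p1,p5,p8,p10} splits into {p1,p5} and {p8} and {p10}.
No further refinement is possible. Final partition (5 blocks): {p2,p4,p7,p11} | {p1,p5} | {p3,p9} | {p8} | {p10}.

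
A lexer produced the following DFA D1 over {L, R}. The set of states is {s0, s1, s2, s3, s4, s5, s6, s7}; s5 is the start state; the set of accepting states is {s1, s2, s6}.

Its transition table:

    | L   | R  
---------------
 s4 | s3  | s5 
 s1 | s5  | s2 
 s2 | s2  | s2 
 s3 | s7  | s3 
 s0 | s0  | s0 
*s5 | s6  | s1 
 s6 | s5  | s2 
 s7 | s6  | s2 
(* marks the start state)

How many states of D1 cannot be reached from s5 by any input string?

Starting at s5 and following transitions, the reachable set is {s1, s2, s5, s6}. That leaves s0, s3, s4, s7 unreachable — 4 in total.

4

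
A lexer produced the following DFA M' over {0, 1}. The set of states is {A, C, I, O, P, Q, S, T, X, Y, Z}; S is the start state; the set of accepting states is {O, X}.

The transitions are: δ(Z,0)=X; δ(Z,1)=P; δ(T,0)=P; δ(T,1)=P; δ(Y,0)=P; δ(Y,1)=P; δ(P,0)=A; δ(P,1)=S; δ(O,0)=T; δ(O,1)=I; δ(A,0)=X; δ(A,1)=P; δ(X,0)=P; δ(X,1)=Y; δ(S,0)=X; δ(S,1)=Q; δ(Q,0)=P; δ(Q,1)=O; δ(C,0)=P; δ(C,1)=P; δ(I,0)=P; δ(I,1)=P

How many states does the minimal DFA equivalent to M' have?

7

First remove the unreachable states {C,Z}; 9 states remain.
Start with accepting vs non-accepting: {O,X} | {A,I,P,Q,S,T,Y}.
Refine {A,I,P,Q,S,T,Y} on symbol 0: members go to different blocks, giving {I,P,Q,T,Y} and {A,S}.
Refine {I,P,Q,T,Y} on symbol 0: members go to different blocks, giving {I,Q,T,Y} and {P}.
On input 0, block {O,X} splits into {X} and {O}.
On input 1, block {I,Q,T,Y} splits into {I,T,Y} and {Q}.
On input 1, block {A,S} splits into {S} and {A}.
The partition is now stable with 7 blocks: {X} | {I,T,Y} | {S} | {P} | {O} | {Q} | {A}.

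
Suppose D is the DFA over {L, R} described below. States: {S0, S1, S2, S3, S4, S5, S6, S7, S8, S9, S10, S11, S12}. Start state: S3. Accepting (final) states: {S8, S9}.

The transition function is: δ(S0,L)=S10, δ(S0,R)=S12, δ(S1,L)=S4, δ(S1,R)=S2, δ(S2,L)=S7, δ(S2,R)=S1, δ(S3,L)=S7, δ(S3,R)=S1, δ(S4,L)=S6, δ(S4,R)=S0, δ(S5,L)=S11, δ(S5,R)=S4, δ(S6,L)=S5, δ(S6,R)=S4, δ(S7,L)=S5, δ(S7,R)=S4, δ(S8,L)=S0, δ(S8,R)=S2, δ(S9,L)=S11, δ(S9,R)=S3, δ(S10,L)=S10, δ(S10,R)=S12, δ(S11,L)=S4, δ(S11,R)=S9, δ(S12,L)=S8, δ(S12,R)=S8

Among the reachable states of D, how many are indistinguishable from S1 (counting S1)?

1

Every state is reachable, so we keep all 13.
Initial partition by acceptance: {S8,S9} | {S0,S1,S2,S3,S4,S5,S6,S7,S10,S11,S12}.
Refine {S0,S1,S2,S3,S4,S5,S6,S7,S10,S11,S12} on symbol L: members go to different blocks, giving {S0,S1,S2,S3,S4,S5,S6,S7,S10,S11} and {S12}.
Split {S0,S1,S2,S3,S4,S5,S6,S7,S10,S11} by δ(·,R) → {S1,S2,S3,S4,S5,S6,S7} and {S0,S10} and {S11}.
Split {S8,S9} by δ(·,L) → {S8} and {S9}.
Split {S1,S2,S3,S4,S5,S6,S7} by δ(·,L) → {S1,S2,S3,S4,S6,S7} and {S5}.
Split {S1,S2,S3,S4,S6,S7} by δ(·,L) → {S1,S2,S3,S4} and {S6,S7}.
Refine {S1,S2,S3,S4} on symbol L: members go to different blocks, giving {S2,S3,S4} and {S1}.
Refine {S2,S3,S4} on symbol R: members go to different blocks, giving {S2,S3} and {S4}.
Stable partition: {S8} | {S2,S3} | {S12} | {S0,S10} | {S11} | {S9} | {S5} | {S6,S7} | {S1} | {S4} — 10 equivalence classes.
State S1 belongs to the block {S1}, which has 1 states.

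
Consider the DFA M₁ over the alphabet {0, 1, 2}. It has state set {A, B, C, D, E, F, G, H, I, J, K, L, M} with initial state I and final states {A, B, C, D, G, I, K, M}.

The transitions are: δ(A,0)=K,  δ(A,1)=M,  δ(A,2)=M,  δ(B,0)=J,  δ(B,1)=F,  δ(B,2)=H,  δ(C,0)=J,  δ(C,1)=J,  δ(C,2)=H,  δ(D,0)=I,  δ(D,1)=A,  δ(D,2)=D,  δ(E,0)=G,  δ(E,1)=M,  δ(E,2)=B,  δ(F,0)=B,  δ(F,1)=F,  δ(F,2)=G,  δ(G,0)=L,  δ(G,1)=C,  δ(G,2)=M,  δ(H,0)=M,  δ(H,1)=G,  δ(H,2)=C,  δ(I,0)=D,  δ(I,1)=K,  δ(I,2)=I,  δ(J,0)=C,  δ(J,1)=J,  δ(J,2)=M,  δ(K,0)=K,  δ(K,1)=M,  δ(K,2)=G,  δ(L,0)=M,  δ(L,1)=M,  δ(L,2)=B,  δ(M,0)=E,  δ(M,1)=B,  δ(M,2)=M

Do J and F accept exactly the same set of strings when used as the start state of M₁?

Start with accepting vs non-accepting: {A,B,C,D,G,I,K,M} | {E,F,H,J,L}.
On input 0, block {A,B,C,D,G,I,K,M} splits into {A,D,I,K} and {B,C,G,M}.
Split {A,D,I,K} by δ(·,1) → {A,K} and {D,I}.
On input 1, block {E,F,H,J,L} splits into {E,H,L} and {F,J}.
On input 0, block {B,C,G,M} splits into {B,C} and {G,M}.
Stable partition: {A,K} | {E,H,L} | {B,C} | {D,I} | {F,J} | {G,M} — 6 equivalence classes.
J and F lie in the same block of the stable partition, so they are equivalent — no string distinguishes them.

Yes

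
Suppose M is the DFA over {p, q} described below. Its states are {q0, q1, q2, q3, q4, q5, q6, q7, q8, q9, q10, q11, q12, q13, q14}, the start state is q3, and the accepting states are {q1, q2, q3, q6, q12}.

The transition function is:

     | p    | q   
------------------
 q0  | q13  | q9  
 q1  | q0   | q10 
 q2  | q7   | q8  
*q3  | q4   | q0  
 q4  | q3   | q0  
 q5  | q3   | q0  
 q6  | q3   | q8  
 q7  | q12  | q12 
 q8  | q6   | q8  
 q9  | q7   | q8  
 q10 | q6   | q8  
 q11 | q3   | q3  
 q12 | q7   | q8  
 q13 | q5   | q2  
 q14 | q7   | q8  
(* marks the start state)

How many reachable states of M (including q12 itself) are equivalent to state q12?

States {q1,q10,q11,q14} cannot be reached from the start state, so discard them.
Initial partition by acceptance: {q2,q3,q6,q12} | {q0,q4,q5,q7,q8,q9,q13}.
Split {q2,q3,q6,q12} by δ(·,p) → {q2,q3,q12} and {q6}.
Split {q0,q4,q5,q7,q8,q9,q13} by δ(·,p) → {q0,q9,q13} and {q4,q5,q7} and {q8}.
Split {q2,q3,q12} by δ(·,q) → {q2,q12} and {q3}.
Refine {q0,q9,q13} on symbol p: members go to different blocks, giving {q9,q13} and {q0}.
Refine {q9,q13} on symbol q: members go to different blocks, giving {q9} and {q13}.
Refine {q4,q5,q7} on symbol p: members go to different blocks, giving {q4,q5} and {q7}.
No further refinement is possible. Final partition (9 blocks): {q2,q12} | {q9} | {q6} | {q4,q5} | {q8} | {q3} | {q0} | {q13} | {q7}.
The equivalence class containing q12 is {q2,q12}, of size 2.

2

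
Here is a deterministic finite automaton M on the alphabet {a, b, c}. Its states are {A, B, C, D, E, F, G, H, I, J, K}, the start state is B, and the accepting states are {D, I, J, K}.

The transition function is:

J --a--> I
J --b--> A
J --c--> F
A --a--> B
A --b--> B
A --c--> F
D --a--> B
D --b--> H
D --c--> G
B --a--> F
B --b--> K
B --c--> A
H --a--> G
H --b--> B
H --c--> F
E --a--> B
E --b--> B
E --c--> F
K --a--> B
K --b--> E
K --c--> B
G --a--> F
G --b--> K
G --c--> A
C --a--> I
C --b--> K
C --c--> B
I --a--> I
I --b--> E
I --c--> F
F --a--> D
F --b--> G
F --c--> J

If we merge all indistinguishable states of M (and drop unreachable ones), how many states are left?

5

Reachable states from the start: {A,B,D,E,F,G,H,I,J,K}. Unreachable: {C} — drop them.
P0 = {D,I,J,K} | {A,B,E,F,G,H}.
On input a, block {D,I,J,K} splits into {D,K} and {I,J}.
Split {A,B,E,F,G,H} by δ(·,a) → {A,B,E,G,H} and {F}.
Split {A,B,E,G,H} by δ(·,a) → {A,E,H} and {B,G}.
Stable partition: {D,K} | {A,E,H} | {I,J} | {F} | {B,G} — 5 equivalence classes.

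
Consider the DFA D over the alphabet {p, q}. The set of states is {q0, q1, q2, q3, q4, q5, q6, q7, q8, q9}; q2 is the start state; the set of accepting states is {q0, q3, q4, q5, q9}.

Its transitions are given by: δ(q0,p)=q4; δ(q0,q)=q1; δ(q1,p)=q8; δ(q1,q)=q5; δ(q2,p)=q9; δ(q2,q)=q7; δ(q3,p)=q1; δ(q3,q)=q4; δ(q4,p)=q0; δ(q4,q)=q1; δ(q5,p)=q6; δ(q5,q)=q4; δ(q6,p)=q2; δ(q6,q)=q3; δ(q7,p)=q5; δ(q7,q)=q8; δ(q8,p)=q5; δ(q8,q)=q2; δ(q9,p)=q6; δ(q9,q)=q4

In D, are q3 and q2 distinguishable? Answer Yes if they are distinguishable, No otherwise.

Yes

All states are reachable from the start state.
Initial partition by acceptance: {q0,q3,q4,q5,q9} | {q1,q2,q6,q7,q8}.
Split {q0,q3,q4,q5,q9} by δ(·,p) → {q3,q5,q9} and {q0,q4}.
On input p, block {q1,q2,q6,q7,q8} splits into {q2,q7,q8} and {q1,q6}.
No further refinement is possible. Final partition (4 blocks): {q3,q5,q9} | {q2,q7,q8} | {q0,q4} | {q1,q6}.
q3 and q2 end up in different blocks, so they are distinguishable. For instance, the string 'ε' is accepted from only q3.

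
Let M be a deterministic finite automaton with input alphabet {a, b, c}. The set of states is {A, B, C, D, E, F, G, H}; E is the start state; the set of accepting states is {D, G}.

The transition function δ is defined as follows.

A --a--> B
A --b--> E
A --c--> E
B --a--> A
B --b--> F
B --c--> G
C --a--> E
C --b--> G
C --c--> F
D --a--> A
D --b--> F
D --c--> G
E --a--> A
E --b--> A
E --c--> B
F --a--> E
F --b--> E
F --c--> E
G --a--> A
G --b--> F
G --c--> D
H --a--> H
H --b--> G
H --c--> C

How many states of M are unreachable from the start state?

2

BFS from E reaches {A, B, D, E, F, G}; the 2 state(s) C, H are never visited.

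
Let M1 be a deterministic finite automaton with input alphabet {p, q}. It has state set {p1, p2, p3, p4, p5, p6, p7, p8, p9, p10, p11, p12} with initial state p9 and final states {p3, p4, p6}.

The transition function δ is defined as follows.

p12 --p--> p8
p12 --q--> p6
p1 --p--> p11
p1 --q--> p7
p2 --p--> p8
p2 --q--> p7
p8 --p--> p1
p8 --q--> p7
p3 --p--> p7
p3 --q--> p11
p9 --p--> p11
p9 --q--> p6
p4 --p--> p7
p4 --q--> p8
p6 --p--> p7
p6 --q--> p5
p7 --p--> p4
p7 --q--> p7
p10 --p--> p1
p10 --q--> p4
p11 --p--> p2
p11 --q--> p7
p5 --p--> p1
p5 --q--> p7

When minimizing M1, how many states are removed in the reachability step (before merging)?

Starting at p9 and following transitions, the reachable set is {p1, p2, p4, p5, p6, p7, p8, p9, p11}. That leaves p3, p10, p12 unreachable — 3 in total.

3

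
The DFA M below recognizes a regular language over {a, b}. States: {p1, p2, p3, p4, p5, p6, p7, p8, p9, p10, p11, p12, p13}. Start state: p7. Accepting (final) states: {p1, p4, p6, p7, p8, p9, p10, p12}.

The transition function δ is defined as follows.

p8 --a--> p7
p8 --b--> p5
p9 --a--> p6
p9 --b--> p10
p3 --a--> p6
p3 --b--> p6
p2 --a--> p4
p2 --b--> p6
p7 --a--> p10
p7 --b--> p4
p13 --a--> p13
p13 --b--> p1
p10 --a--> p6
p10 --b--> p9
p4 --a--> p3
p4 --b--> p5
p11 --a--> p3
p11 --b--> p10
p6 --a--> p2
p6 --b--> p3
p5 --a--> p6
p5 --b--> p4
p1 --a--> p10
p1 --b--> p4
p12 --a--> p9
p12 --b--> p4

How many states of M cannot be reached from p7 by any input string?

No path from p7 leads to p1, p8, p11, p12, p13; the other 8 states are all reachable.

5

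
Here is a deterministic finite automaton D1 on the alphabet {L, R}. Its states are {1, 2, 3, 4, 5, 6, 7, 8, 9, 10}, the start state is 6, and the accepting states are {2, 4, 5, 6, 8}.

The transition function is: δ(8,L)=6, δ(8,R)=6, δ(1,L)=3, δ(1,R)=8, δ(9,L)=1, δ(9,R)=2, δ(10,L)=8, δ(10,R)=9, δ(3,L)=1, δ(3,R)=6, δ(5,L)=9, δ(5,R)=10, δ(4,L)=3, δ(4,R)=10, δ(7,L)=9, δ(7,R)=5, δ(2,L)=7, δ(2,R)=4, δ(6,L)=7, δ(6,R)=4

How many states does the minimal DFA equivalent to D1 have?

7

Start with accepting vs non-accepting: {2,4,5,6,8} | {1,3,7,9,10}.
Refine {2,4,5,6,8} on symbol L: members go to different blocks, giving {2,4,5,6} and {8}.
Split {2,4,5,6} by δ(·,R) → {2,6} and {4,5}.
On input L, block {1,3,7,9,10} splits into {1,3,7,9} and {10}.
On input R, block {1,3,7,9} splits into {3,9} and {1} and {7}.
Stable partition: {2,6} | {3,9} | {8} | {4,5} | {10} | {1} | {7} — 7 equivalence classes.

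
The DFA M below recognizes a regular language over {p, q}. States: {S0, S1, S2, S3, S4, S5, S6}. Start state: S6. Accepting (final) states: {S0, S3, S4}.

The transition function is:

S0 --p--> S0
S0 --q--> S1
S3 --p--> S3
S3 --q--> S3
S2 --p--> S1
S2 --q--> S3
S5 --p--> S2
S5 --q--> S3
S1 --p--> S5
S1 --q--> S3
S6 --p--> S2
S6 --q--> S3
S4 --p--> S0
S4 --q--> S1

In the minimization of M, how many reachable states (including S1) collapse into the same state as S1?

First remove the unreachable states {S0,S4}; 5 states remain.
Start with accepting vs non-accepting: {S3} | {S1,S2,S5,S6}.
Stable partition: {S3} | {S1,S2,S5,S6} — 2 equivalence classes.
State S1 belongs to the block {S1,S2,S5,S6}, which has 4 states.

4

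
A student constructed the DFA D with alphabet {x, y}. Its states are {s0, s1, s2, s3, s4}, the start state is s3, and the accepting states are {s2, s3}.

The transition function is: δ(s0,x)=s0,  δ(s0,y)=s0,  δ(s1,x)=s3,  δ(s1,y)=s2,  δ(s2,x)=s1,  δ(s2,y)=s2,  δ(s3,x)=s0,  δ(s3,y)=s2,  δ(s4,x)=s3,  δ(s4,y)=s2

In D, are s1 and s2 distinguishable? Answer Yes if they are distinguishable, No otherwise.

Yes

First remove the unreachable states {s4}; 4 states remain.
Initial partition by acceptance: {s2,s3} | {s0,s1}.
On input x, block {s0,s1} splits into {s0} and {s1}.
On input x, block {s2,s3} splits into {s2} and {s3}.
No further refinement is possible. Final partition (4 blocks): {s2} | {s0} | {s1} | {s3}.
s1 and s2 end up in different blocks, so they are distinguishable. For instance, the string 'ε' is accepted from only s2.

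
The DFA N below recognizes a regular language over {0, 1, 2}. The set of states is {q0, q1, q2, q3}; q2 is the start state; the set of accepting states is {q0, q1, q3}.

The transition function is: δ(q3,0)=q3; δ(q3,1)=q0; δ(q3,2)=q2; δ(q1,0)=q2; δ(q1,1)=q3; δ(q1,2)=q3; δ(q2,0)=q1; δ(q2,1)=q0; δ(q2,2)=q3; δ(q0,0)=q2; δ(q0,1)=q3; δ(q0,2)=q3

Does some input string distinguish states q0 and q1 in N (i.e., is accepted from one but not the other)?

No

All states are reachable from the start state.
P0 = {q0,q1,q3} | {q2}.
Split {q0,q1,q3} by δ(·,0) → {q0,q1} and {q3}.
The partition is now stable with 3 blocks: {q0,q1} | {q2} | {q3}.
q0 and q1 lie in the same block of the stable partition, so they are equivalent — no string distinguishes them.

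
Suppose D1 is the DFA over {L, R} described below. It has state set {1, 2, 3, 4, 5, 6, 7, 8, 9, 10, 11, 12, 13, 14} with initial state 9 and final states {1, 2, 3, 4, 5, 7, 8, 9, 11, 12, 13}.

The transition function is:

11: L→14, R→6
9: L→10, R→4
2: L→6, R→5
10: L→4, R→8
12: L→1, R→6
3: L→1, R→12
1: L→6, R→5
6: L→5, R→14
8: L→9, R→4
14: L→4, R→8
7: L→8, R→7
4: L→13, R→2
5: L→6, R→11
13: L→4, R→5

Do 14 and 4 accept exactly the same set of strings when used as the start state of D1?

States {1,3,7,12} cannot be reached from the start state, so discard them.
Start with accepting vs non-accepting: {2,4,5,8,9,11,13} | {6,10,14}.
Split {2,4,5,8,9,11,13} by δ(·,L) → {2,5,9,11} and {4,8,13}.
On input R, block {2,5,9,11} splits into {2,5} and {9} and {11}.
Refine {2,5} on symbol R: members go to different blocks, giving {2} and {5}.
Refine {6,10,14} on symbol L: members go to different blocks, giving {10,14} and {6}.
Refine {4,8,13} on symbol L: members go to different blocks, giving {4,13} and {8}.
On input R, block {4,13} splits into {4} and {13}.
The partition is now stable with 9 blocks: {2} | {10,14} | {4} | {9} | {11} | {5} | {6} | {8} | {13}.
14 and 4 end up in different blocks, so they are distinguishable. For instance, the string 'ε' is accepted from only 4.

No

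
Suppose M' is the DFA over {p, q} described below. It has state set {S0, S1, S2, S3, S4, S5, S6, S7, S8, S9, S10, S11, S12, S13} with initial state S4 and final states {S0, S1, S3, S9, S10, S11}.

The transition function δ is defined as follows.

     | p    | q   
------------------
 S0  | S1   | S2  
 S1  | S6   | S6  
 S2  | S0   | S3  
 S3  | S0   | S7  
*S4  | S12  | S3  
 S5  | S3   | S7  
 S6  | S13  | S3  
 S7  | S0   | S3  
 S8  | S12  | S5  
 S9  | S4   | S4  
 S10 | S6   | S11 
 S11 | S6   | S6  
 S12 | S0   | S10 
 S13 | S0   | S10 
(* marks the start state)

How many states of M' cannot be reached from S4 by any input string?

3

Starting at S4 and following transitions, the reachable set is {S0, S1, S2, S3, S4, S6, S7, S10, S11, S12, S13}. That leaves S5, S8, S9 unreachable — 3 in total.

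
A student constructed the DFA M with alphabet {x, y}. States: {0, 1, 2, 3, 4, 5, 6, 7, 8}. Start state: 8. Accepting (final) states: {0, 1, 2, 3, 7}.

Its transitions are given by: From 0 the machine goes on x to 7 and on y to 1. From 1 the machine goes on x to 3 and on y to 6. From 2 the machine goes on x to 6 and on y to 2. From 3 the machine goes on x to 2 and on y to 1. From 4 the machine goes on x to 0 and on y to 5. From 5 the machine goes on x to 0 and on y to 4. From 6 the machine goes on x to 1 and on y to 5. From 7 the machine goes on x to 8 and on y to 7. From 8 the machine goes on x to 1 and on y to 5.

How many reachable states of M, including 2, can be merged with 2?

All states are reachable from the start state.
Start with accepting vs non-accepting: {0,1,2,3,7} | {4,5,6,8}.
Split {0,1,2,3,7} by δ(·,x) → {0,1,3} and {2,7}.
On input x, block {0,1,3} splits into {0,3} and {1}.
Split {4,5,6,8} by δ(·,x) → {4,5} and {6,8}.
Stable partition: {0,3} | {4,5} | {2,7} | {1} | {6,8} — 5 equivalence classes.
State 2 belongs to the block {2,7}, which has 2 states.

2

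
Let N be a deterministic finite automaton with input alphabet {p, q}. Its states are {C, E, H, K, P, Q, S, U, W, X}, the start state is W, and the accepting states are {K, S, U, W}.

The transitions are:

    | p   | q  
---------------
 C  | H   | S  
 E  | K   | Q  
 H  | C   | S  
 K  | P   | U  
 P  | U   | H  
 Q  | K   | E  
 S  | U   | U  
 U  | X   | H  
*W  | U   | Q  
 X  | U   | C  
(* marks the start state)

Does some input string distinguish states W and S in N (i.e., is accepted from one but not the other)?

P0 = {K,S,U,W} | {C,E,H,P,Q,X}.
Refine {K,S,U,W} on symbol p: members go to different blocks, giving {S,W} and {K,U}.
Split {S,W} by δ(·,q) → {S} and {W}.
Refine {C,E,H,P,Q,X} on symbol p: members go to different blocks, giving {E,P,Q,X} and {C,H}.
Refine {E,P,Q,X} on symbol q: members go to different blocks, giving {E,Q} and {P,X}.
On input q, block {K,U} splits into {U} and {K}.
No further refinement is possible. Final partition (7 blocks): {S} | {E,Q} | {U} | {W} | {C,H} | {P,X} | {K}.
W and S end up in different blocks, so they are distinguishable. For instance, the string 'q' is accepted from only S.

Yes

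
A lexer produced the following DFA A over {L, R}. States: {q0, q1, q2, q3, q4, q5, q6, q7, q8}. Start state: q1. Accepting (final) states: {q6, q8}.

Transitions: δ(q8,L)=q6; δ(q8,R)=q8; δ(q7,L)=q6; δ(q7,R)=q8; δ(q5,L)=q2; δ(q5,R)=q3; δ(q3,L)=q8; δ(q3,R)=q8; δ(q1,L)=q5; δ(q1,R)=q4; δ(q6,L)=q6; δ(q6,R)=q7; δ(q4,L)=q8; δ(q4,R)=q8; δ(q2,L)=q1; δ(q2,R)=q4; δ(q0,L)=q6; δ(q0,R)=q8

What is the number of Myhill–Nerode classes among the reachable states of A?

States {q0} cannot be reached from the start state, so discard them.
Start with accepting vs non-accepting: {q6,q8} | {q1,q2,q3,q4,q5,q7}.
Split {q6,q8} by δ(·,R) → {q6} and {q8}.
Refine {q1,q2,q3,q4,q5,q7} on symbol L: members go to different blocks, giving {q1,q2,q5} and {q3,q4} and {q7}.
No further refinement is possible. Final partition (5 blocks): {q6} | {q1,q2,q5} | {q8} | {q3,q4} | {q7}.

5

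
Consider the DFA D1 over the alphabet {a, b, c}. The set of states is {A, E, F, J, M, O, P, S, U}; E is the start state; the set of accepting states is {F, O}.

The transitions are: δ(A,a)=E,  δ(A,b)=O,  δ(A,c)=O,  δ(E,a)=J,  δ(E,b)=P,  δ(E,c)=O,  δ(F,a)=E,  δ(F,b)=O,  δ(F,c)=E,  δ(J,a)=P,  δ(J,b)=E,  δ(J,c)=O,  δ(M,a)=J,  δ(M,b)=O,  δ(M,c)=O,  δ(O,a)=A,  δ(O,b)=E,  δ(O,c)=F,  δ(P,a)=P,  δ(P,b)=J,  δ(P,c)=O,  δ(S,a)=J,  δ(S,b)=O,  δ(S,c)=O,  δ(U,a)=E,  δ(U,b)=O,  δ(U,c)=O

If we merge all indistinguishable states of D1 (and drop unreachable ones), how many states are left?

4

Reachable states from the start: {A,E,F,J,O,P}. Unreachable: {M,S,U} — drop them.
P0 = {F,O} | {A,E,J,P}.
Refine {F,O} on symbol b: members go to different blocks, giving {O} and {F}.
Split {A,E,J,P} by δ(·,b) → {E,J,P} and {A}.
No further refinement is possible. Final partition (4 blocks): {O} | {E,J,P} | {F} | {A}.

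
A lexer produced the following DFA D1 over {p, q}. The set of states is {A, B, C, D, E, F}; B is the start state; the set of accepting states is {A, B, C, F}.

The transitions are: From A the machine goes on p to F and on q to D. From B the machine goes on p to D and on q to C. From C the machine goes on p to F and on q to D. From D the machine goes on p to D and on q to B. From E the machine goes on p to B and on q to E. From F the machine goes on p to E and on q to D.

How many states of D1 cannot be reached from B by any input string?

Starting at B and following transitions, the reachable set is {B, C, D, E, F}. That leaves A unreachable — 1 in total.

1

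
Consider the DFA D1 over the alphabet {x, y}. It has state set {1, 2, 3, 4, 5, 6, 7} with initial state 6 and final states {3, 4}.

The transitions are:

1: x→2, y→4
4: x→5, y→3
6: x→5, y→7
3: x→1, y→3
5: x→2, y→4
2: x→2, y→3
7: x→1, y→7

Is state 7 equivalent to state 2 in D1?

No

P0 = {3,4} | {1,2,5,6,7}.
Refine {1,2,5,6,7} on symbol y: members go to different blocks, giving {1,2,5} and {6,7}.
No further refinement is possible. Final partition (3 blocks): {3,4} | {1,2,5} | {6,7}.
7 and 2 end up in different blocks, so they are distinguishable. For instance, the string 'y' is accepted from only 2.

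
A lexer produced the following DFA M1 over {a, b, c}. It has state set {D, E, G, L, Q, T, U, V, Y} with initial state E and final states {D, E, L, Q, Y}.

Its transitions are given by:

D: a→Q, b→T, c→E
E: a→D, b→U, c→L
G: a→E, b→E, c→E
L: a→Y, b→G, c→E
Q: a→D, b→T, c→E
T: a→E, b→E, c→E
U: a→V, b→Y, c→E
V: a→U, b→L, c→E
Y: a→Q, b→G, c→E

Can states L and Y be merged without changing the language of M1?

Yes

Start with accepting vs non-accepting: {D,E,L,Q,Y} | {G,T,U,V}.
Split {G,T,U,V} by δ(·,a) → {G,T} and {U,V}.
Split {D,E,L,Q,Y} by δ(·,b) → {D,L,Q,Y} and {E}.
Stable partition: {D,L,Q,Y} | {G,T} | {U,V} | {E} — 4 equivalence classes.
L and Y lie in the same block of the stable partition, so they are equivalent — no string distinguishes them.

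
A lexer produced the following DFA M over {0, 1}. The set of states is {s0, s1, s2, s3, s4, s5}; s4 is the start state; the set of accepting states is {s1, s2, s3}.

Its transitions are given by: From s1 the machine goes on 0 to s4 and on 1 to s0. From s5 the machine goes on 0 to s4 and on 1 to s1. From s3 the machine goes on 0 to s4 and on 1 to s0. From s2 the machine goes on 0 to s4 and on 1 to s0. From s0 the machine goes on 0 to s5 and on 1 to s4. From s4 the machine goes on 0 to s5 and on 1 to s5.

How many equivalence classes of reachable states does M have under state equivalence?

4

First remove the unreachable states {s2,s3}; 4 states remain.
Initial partition by acceptance: {s1} | {s0,s4,s5}.
On input 1, block {s0,s4,s5} splits into {s0,s4} and {s5}.
Refine {s0,s4} on symbol 1: members go to different blocks, giving {s0} and {s4}.
Stable partition: {s1} | {s0} | {s5} | {s4} — 4 equivalence classes.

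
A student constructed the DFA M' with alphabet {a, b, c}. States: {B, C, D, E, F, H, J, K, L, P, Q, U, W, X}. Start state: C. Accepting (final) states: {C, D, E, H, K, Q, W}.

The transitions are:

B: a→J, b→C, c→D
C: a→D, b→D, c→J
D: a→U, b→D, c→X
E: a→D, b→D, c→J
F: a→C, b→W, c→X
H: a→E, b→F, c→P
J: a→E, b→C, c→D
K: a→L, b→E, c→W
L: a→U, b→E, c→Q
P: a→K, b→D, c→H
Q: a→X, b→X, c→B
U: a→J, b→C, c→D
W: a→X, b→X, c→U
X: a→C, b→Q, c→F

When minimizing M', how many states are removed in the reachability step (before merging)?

Starting at C and following transitions, the reachable set is {B, C, D, E, F, J, Q, U, W, X}. That leaves H, K, L, P unreachable — 4 in total.

4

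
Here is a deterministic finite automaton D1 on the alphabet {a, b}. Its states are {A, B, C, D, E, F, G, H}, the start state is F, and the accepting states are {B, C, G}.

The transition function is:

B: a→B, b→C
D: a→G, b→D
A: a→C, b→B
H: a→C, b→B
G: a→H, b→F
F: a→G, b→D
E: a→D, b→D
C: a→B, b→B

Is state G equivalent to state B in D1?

States {A,E} cannot be reached from the start state, so discard them.
Start with accepting vs non-accepting: {B,C,G} | {D,F,H}.
Split {B,C,G} by δ(·,a) → {B,C} and {G}.
On input a, block {D,F,H} splits into {D,F} and {H}.
Stable partition: {B,C} | {D,F} | {G} | {H} — 4 equivalence classes.
G and B end up in different blocks, so they are distinguishable. For instance, the string 'a' is accepted from only B.

No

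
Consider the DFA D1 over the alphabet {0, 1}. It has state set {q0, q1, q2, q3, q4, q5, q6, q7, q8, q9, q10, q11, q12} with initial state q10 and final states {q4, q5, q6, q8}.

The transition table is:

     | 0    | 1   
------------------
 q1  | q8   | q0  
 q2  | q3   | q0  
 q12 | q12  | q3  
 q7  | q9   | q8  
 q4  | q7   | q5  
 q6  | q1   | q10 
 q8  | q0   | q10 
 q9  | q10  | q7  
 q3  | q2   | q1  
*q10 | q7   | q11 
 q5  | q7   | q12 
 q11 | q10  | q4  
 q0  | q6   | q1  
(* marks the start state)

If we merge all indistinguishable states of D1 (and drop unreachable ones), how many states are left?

All states are reachable from the start state.
Start with accepting vs non-accepting: {q4,q5,q6,q8} | {q0,q1,q2,q3,q7,q9,q10,q11,q12}.
Split {q4,q5,q6,q8} by δ(·,1) → {q5,q6,q8} and {q4}.
On input 0, block {q0,q1,q2,q3,q7,q9,q10,q11,q12} splits into {q2,q3,q7,q9,q10,q11,q12} and {q0,q1}.
On input 0, block {q5,q6,q8} splits into {q6,q8} and {q5}.
Split {q2,q3,q7,q9,q10,q11,q12} by δ(·,1) → {q9,q10,q12} and {q2,q3} and {q7} and {q11}.
On input 0, block {q9,q10,q12} splits into {q9,q12} and {q10}.
On input 0, block {q9,q12} splits into {q9} and {q12}.
No further refinement is possible. Final partition (10 blocks): {q6,q8} | {q9} | {q4} | {q0,q1} | {q5} | {q2,q3} | {q7} | {q11} | {q10} | {q12}.

10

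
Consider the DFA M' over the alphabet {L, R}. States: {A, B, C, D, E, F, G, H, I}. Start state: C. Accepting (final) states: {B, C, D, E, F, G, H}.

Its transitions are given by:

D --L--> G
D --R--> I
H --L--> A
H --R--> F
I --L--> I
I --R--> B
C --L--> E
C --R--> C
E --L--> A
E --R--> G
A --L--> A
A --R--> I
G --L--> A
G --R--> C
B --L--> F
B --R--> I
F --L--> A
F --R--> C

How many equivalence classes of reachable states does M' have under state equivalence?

First remove the unreachable states {D,H}; 7 states remain.
P0 = {B,C,E,F,G} | {A,I}.
On input L, block {B,C,E,F,G} splits into {E,F,G} and {B,C}.
Split {E,F,G} by δ(·,R) → {F,G} and {E}.
Split {A,I} by δ(·,R) → {A} and {I}.
Split {B,C} by δ(·,L) → {B} and {C}.
The partition is now stable with 6 blocks: {F,G} | {A} | {B} | {E} | {I} | {C}.

6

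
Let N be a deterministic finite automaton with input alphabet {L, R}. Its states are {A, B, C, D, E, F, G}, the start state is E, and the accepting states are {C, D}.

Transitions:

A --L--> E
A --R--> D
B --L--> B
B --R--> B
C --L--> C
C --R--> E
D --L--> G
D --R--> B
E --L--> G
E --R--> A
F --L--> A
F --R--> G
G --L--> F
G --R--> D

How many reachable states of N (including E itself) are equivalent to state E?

First remove the unreachable states {C}; 6 states remain.
Start with accepting vs non-accepting: {D} | {A,B,E,F,G}.
On input R, block {A,B,E,F,G} splits into {B,E,F} and {A,G}.
Refine {B,E,F} on symbol L: members go to different blocks, giving {E,F} and {B}.
Stable partition: {D} | {E,F} | {A,G} | {B} — 4 equivalence classes.
State E belongs to the block {E,F}, which has 2 states.

2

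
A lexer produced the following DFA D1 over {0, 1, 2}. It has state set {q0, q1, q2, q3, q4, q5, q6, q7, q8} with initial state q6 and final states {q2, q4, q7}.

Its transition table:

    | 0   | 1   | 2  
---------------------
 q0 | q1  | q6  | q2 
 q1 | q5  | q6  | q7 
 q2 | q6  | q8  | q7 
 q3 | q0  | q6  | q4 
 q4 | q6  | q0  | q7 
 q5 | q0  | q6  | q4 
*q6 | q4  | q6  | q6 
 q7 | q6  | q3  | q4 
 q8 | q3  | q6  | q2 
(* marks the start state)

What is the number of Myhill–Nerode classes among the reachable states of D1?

3

All states are reachable from the start state.
Initial partition by acceptance: {q2,q4,q7} | {q0,q1,q3,q5,q6,q8}.
On input 0, block {q0,q1,q3,q5,q6,q8} splits into {q0,q1,q3,q5,q8} and {q6}.
Stable partition: {q2,q4,q7} | {q0,q1,q3,q5,q8} | {q6} — 3 equivalence classes.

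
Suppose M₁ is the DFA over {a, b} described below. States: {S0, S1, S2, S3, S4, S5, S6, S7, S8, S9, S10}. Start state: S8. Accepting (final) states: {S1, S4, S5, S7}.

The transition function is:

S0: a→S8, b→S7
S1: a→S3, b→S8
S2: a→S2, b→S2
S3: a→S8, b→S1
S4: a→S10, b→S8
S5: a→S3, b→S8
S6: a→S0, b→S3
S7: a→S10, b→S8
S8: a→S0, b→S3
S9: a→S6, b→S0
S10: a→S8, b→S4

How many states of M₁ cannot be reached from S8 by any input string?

Starting at S8 and following transitions, the reachable set is {S0, S1, S3, S4, S7, S8, S10}. That leaves S2, S5, S6, S9 unreachable — 4 in total.

4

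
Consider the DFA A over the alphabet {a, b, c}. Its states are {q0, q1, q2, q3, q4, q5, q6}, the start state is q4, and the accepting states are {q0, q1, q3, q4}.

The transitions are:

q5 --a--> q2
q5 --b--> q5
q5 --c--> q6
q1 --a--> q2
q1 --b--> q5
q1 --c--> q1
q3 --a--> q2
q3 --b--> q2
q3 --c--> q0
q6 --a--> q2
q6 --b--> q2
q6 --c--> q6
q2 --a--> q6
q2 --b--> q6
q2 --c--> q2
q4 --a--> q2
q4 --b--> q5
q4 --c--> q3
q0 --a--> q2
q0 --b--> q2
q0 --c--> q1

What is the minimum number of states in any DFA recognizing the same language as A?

2

Start with accepting vs non-accepting: {q0,q1,q3,q4} | {q2,q5,q6}.
The partition is now stable with 2 blocks: {q0,q1,q3,q4} | {q2,q5,q6}.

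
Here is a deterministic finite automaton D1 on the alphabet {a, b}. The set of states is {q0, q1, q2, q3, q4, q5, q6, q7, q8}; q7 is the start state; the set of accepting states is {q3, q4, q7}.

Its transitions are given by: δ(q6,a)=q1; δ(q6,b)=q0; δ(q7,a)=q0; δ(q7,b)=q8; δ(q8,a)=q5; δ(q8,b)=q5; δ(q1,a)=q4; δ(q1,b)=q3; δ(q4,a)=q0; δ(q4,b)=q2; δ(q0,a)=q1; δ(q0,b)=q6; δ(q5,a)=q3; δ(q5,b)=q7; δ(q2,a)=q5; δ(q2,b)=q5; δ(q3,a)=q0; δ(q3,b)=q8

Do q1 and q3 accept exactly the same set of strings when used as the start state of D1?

No

Every state is reachable, so we keep all 9.
Initial partition by acceptance: {q3,q4,q7} | {q0,q1,q2,q5,q6,q8}.
On input a, block {q0,q1,q2,q5,q6,q8} splits into {q0,q2,q6,q8} and {q1,q5}.
Split {q0,q2,q6,q8} by δ(·,b) → {q0,q6} and {q2,q8}.
The partition is now stable with 4 blocks: {q3,q4,q7} | {q0,q6} | {q1,q5} | {q2,q8}.
q1 and q3 end up in different blocks, so they are distinguishable. For instance, the string 'ε' is accepted from only q3.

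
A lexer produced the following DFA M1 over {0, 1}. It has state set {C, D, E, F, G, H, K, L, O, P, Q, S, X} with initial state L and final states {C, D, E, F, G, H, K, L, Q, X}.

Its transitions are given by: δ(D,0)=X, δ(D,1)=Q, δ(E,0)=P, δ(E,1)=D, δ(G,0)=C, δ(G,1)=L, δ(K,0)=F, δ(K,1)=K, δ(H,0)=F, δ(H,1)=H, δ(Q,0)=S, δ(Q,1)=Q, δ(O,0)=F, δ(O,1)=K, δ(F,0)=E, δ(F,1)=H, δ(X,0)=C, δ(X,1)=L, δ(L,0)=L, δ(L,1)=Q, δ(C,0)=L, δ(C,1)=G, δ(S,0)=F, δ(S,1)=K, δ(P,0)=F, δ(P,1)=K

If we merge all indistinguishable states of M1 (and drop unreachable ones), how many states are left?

States {O} cannot be reached from the start state, so discard them.
P0 = {C,D,E,F,G,H,K,L,Q,X} | {P,S}.
On input 0, block {C,D,E,F,G,H,K,L,Q,X} splits into {C,D,F,G,H,K,L,X} and {E,Q}.
On input 0, block {C,D,F,G,H,K,L,X} splits into {C,D,G,H,K,L,X} and {F}.
On input 0, block {C,D,G,H,K,L,X} splits into {C,D,G,L,X} and {H,K}.
Split {C,D,G,L,X} by δ(·,1) → {C,G,X} and {D,L}.
Split {C,G,X} by δ(·,0) → {G,X} and {C}.
On input 1, block {E,Q} splits into {E} and {Q}.
Split {D,L} by δ(·,0) → {L} and {D}.
The partition is now stable with 9 blocks: {G,X} | {P,S} | {E} | {F} | {H,K} | {L} | {C} | {Q} | {D}.

9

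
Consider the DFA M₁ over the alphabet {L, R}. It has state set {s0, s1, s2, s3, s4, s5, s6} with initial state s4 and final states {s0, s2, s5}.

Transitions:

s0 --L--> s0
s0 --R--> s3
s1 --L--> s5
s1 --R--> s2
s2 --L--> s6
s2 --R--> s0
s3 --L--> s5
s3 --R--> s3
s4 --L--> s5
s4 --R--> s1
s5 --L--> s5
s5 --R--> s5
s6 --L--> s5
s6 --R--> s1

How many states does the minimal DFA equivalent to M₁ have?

6

All states are reachable from the start state.
Initial partition by acceptance: {s0,s2,s5} | {s1,s3,s4,s6}.
Refine {s0,s2,s5} on symbol L: members go to different blocks, giving {s0,s5} and {s2}.
On input R, block {s0,s5} splits into {s0} and {s5}.
Split {s1,s3,s4,s6} by δ(·,R) → {s3,s4,s6} and {s1}.
Refine {s3,s4,s6} on symbol R: members go to different blocks, giving {s4,s6} and {s3}.
No further refinement is possible. Final partition (6 blocks): {s0} | {s4,s6} | {s2} | {s5} | {s1} | {s3}.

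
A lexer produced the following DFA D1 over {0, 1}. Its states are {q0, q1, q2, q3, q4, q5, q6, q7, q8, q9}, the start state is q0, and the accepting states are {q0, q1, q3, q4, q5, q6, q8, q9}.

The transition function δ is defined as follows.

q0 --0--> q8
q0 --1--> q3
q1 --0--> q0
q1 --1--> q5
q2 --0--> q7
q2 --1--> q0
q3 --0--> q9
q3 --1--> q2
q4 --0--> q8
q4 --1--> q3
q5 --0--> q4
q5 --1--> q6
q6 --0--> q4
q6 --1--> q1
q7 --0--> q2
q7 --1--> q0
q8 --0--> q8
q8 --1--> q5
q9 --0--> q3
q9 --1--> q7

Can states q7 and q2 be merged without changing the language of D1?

Yes

P0 = {q0,q1,q3,q4,q5,q6,q8,q9} | {q2,q7}.
On input 1, block {q0,q1,q3,q4,q5,q6,q8,q9} splits into {q0,q1,q4,q5,q6,q8} and {q3,q9}.
Split {q0,q1,q4,q5,q6,q8} by δ(·,1) → {q1,q5,q6,q8} and {q0,q4}.
Split {q1,q5,q6,q8} by δ(·,0) → {q1,q5,q6} and {q8}.
The partition is now stable with 5 blocks: {q1,q5,q6} | {q2,q7} | {q3,q9} | {q0,q4} | {q8}.
q7 and q2 lie in the same block of the stable partition, so they are equivalent — no string distinguishes them.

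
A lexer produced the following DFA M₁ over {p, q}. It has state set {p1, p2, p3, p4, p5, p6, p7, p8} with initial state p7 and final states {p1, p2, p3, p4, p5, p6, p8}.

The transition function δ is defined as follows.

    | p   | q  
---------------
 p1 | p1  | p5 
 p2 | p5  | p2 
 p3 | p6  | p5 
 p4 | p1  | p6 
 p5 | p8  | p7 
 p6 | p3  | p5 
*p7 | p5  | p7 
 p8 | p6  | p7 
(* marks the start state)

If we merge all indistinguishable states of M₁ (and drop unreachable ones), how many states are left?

First remove the unreachable states {p1,p2,p4}; 5 states remain.
Initial partition by acceptance: {p3,p5,p6,p8} | {p7}.
Split {p3,p5,p6,p8} by δ(·,q) → {p3,p6} and {p5,p8}.
Refine {p5,p8} on symbol p: members go to different blocks, giving {p5} and {p8}.
Stable partition: {p3,p6} | {p7} | {p5} | {p8} — 4 equivalence classes.

4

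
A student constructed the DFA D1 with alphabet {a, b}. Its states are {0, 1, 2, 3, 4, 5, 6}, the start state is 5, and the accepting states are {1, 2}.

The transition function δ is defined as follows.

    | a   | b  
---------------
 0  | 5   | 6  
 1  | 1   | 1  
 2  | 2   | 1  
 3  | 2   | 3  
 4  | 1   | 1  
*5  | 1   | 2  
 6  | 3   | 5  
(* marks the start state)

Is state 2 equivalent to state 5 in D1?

First remove the unreachable states {0,3,4,6}; 3 states remain.
Start with accepting vs non-accepting: {1,2} | {5}.
Stable partition: {1,2} | {5} — 2 equivalence classes.
2 and 5 end up in different blocks, so they are distinguishable. For instance, the string 'ε' is accepted from only 2.

No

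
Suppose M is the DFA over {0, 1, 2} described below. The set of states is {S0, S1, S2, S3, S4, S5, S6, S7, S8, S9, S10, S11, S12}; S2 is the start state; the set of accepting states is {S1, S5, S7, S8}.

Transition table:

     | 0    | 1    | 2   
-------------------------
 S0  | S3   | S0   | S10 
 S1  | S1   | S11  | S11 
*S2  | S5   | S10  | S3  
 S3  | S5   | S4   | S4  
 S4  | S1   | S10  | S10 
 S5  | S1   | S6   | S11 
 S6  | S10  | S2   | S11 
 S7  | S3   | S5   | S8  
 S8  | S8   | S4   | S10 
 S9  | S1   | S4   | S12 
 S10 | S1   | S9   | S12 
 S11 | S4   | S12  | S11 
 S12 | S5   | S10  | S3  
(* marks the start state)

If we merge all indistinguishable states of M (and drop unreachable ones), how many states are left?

Reachable states from the start: {S1,S2,S3,S4,S5,S6,S9,S10,S11,S12}. Unreachable: {S0,S7,S8} — drop them.
P0 = {S1,S5} | {S2,S3,S4,S6,S9,S10,S11,S12}.
Split {S2,S3,S4,S6,S9,S10,S11,S12} by δ(·,0) → {S2,S3,S4,S9,S10,S12} and {S6,S11}.
No further refinement is possible. Final partition (3 blocks): {S1,S5} | {S2,S3,S4,S9,S10,S12} | {S6,S11}.

3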